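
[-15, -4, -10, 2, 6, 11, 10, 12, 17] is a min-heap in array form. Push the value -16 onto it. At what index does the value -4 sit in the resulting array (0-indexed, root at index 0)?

4

append -16 at index 9 → [-15, -4, -10, 2, 6, 11, 10, 12, 17, -16]
-16 < parent 6 at index 4, swap → [-15, -4, -10, 2, -16, 11, 10, 12, 17, 6]
-16 < parent -4 at index 1, swap → [-15, -16, -10, 2, -4, 11, 10, 12, 17, 6]
-16 < parent -15 at index 0, swap → [-16, -15, -10, 2, -4, 11, 10, 12, 17, 6]
resulting array: [-16, -15, -10, 2, -4, 11, 10, 12, 17, 6]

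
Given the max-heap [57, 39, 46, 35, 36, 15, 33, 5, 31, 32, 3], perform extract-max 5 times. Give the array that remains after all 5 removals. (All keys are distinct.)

[33, 32, 15, 31, 5, 3]

extract-max #1 returns 57:
  remove root 57; move last element 3 to root → [3, 39, 46, 35, 36, 15, 33, 5, 31, 32]
  3 vs larger child 46 at index 2, swap → [46, 39, 3, 35, 36, 15, 33, 5, 31, 32]
  3 vs larger child 33 at index 6, swap → [46, 39, 33, 35, 36, 15, 3, 5, 31, 32]
extract-max #2 returns 46:
  remove root 46; move last element 32 to root → [32, 39, 33, 35, 36, 15, 3, 5, 31]
  32 vs larger child 39 at index 1, swap → [39, 32, 33, 35, 36, 15, 3, 5, 31]
  32 vs larger child 36 at index 4, swap → [39, 36, 33, 35, 32, 15, 3, 5, 31]
extract-max #3 returns 39:
  remove root 39; move last element 31 to root → [31, 36, 33, 35, 32, 15, 3, 5]
  31 vs larger child 36 at index 1, swap → [36, 31, 33, 35, 32, 15, 3, 5]
  31 vs larger child 35 at index 3, swap → [36, 35, 33, 31, 32, 15, 3, 5]
extract-max #4 returns 36:
  remove root 36; move last element 5 to root → [5, 35, 33, 31, 32, 15, 3]
  5 vs larger child 35 at index 1, swap → [35, 5, 33, 31, 32, 15, 3]
  5 vs larger child 32 at index 4, swap → [35, 32, 33, 31, 5, 15, 3]
extract-max #5 returns 35:
  remove root 35; move last element 3 to root → [3, 32, 33, 31, 5, 15]
  3 vs larger child 33 at index 2, swap → [33, 32, 3, 31, 5, 15]
  3 vs only child 15 at index 5, swap → [33, 32, 15, 31, 5, 3]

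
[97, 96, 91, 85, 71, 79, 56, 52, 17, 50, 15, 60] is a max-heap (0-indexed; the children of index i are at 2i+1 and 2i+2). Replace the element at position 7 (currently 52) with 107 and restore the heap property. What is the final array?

set index 7 from 52 to 107 → [97, 96, 91, 85, 71, 79, 56, 107, 17, 50, 15, 60]
107 > parent 85 at index 3, swap → [97, 96, 91, 107, 71, 79, 56, 85, 17, 50, 15, 60]
107 > parent 96 at index 1, swap → [97, 107, 91, 96, 71, 79, 56, 85, 17, 50, 15, 60]
107 > parent 97 at index 0, swap → [107, 97, 91, 96, 71, 79, 56, 85, 17, 50, 15, 60]

[107, 97, 91, 96, 71, 79, 56, 85, 17, 50, 15, 60]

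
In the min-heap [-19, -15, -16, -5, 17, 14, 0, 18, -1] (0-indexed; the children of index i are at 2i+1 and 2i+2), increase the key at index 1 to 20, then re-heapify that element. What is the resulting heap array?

[-19, -5, -16, -1, 17, 14, 0, 18, 20]

set index 1 from -15 to 20 → [-19, 20, -16, -5, 17, 14, 0, 18, -1]
20 vs smaller child -5 at index 3, swap → [-19, -5, -16, 20, 17, 14, 0, 18, -1]
20 vs smaller child -1 at index 8, swap → [-19, -5, -16, -1, 17, 14, 0, 18, 20]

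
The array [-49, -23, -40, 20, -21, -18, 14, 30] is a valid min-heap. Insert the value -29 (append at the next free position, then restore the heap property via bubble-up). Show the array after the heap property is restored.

append -29 at index 8 → [-49, -23, -40, 20, -21, -18, 14, 30, -29]
-29 < parent 20 at index 3, swap → [-49, -23, -40, -29, -21, -18, 14, 30, 20]
-29 < parent -23 at index 1, swap → [-49, -29, -40, -23, -21, -18, 14, 30, 20]

[-49, -29, -40, -23, -21, -18, 14, 30, 20]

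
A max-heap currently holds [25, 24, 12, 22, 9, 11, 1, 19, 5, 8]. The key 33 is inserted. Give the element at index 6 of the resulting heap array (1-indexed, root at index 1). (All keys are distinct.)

append 33 at index 11 → [25, 24, 12, 22, 9, 11, 1, 19, 5, 8, 33]
33 > parent 9 at index 5, swap → [25, 24, 12, 22, 33, 11, 1, 19, 5, 8, 9]
33 > parent 24 at index 2, swap → [25, 33, 12, 22, 24, 11, 1, 19, 5, 8, 9]
33 > parent 25 at index 1, swap → [33, 25, 12, 22, 24, 11, 1, 19, 5, 8, 9]
resulting array: [33, 25, 12, 22, 24, 11, 1, 19, 5, 8, 9]

11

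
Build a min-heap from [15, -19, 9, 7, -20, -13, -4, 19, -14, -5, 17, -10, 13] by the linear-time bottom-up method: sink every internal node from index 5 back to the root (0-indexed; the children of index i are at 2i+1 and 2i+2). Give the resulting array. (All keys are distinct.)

sift down from index 5: already satisfies heap property
sift down from index 4: already satisfies heap property
sift down from index 3:
  7 vs smaller child -14 at index 8, swap → [15, -19, 9, -14, -20, -13, -4, 19, 7, -5, 17, -10, 13]
sift down from index 2:
  9 vs smaller child -13 at index 5, swap → [15, -19, -13, -14, -20, 9, -4, 19, 7, -5, 17, -10, 13]
  9 vs smaller child -10 at index 11, swap → [15, -19, -13, -14, -20, -10, -4, 19, 7, -5, 17, 9, 13]
sift down from index 1:
  -19 vs smaller child -20 at index 4, swap → [15, -20, -13, -14, -19, -10, -4, 19, 7, -5, 17, 9, 13]
sift down from index 0:
  15 vs smaller child -20 at index 1, swap → [-20, 15, -13, -14, -19, -10, -4, 19, 7, -5, 17, 9, 13]
  15 vs smaller child -19 at index 4, swap → [-20, -19, -13, -14, 15, -10, -4, 19, 7, -5, 17, 9, 13]
  15 vs smaller child -5 at index 9, swap → [-20, -19, -13, -14, -5, -10, -4, 19, 7, 15, 17, 9, 13]

[-20, -19, -13, -14, -5, -10, -4, 19, 7, 15, 17, 9, 13]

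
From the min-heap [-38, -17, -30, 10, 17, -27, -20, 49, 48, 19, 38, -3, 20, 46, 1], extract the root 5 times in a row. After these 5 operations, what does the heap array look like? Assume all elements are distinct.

extract-min #1 returns -38:
  remove root -38; move last element 1 to root → [1, -17, -30, 10, 17, -27, -20, 49, 48, 19, 38, -3, 20, 46]
  1 vs smaller child -30 at index 2, swap → [-30, -17, 1, 10, 17, -27, -20, 49, 48, 19, 38, -3, 20, 46]
  1 vs smaller child -27 at index 5, swap → [-30, -17, -27, 10, 17, 1, -20, 49, 48, 19, 38, -3, 20, 46]
  1 vs smaller child -3 at index 11, swap → [-30, -17, -27, 10, 17, -3, -20, 49, 48, 19, 38, 1, 20, 46]
extract-min #2 returns -30:
  remove root -30; move last element 46 to root → [46, -17, -27, 10, 17, -3, -20, 49, 48, 19, 38, 1, 20]
  46 vs smaller child -27 at index 2, swap → [-27, -17, 46, 10, 17, -3, -20, 49, 48, 19, 38, 1, 20]
  46 vs smaller child -20 at index 6, swap → [-27, -17, -20, 10, 17, -3, 46, 49, 48, 19, 38, 1, 20]
extract-min #3 returns -27:
  remove root -27; move last element 20 to root → [20, -17, -20, 10, 17, -3, 46, 49, 48, 19, 38, 1]
  20 vs smaller child -20 at index 2, swap → [-20, -17, 20, 10, 17, -3, 46, 49, 48, 19, 38, 1]
  20 vs smaller child -3 at index 5, swap → [-20, -17, -3, 10, 17, 20, 46, 49, 48, 19, 38, 1]
  20 vs only child 1 at index 11, swap → [-20, -17, -3, 10, 17, 1, 46, 49, 48, 19, 38, 20]
extract-min #4 returns -20:
  remove root -20; move last element 20 to root → [20, -17, -3, 10, 17, 1, 46, 49, 48, 19, 38]
  20 vs smaller child -17 at index 1, swap → [-17, 20, -3, 10, 17, 1, 46, 49, 48, 19, 38]
  20 vs smaller child 10 at index 3, swap → [-17, 10, -3, 20, 17, 1, 46, 49, 48, 19, 38]
extract-min #5 returns -17:
  remove root -17; move last element 38 to root → [38, 10, -3, 20, 17, 1, 46, 49, 48, 19]
  38 vs smaller child -3 at index 2, swap → [-3, 10, 38, 20, 17, 1, 46, 49, 48, 19]
  38 vs smaller child 1 at index 5, swap → [-3, 10, 1, 20, 17, 38, 46, 49, 48, 19]

[-3, 10, 1, 20, 17, 38, 46, 49, 48, 19]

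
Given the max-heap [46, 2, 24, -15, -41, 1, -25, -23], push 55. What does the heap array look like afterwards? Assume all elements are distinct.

[55, 46, 24, 2, -41, 1, -25, -23, -15]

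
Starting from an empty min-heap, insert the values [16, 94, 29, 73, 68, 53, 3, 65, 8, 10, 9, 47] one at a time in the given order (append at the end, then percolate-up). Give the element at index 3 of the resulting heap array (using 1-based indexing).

16

Insert 16:
  append 16 at index 1 → [16] (no swap needed)
Insert 94:
  append 94 at index 2 → [16, 94] (no swap needed)
Insert 29:
  append 29 at index 3 → [16, 94, 29] (no swap needed)
Insert 73:
  append 73 at index 4 → [16, 94, 29, 73]
  73 < parent 94 at index 2, swap → [16, 73, 29, 94]
Insert 68:
  append 68 at index 5 → [16, 73, 29, 94, 68]
  68 < parent 73 at index 2, swap → [16, 68, 29, 94, 73]
Insert 53:
  append 53 at index 6 → [16, 68, 29, 94, 73, 53] (no swap needed)
Insert 3:
  append 3 at index 7 → [16, 68, 29, 94, 73, 53, 3]
  3 < parent 29 at index 3, swap → [16, 68, 3, 94, 73, 53, 29]
  3 < parent 16 at index 1, swap → [3, 68, 16, 94, 73, 53, 29]
Insert 65:
  append 65 at index 8 → [3, 68, 16, 94, 73, 53, 29, 65]
  65 < parent 94 at index 4, swap → [3, 68, 16, 65, 73, 53, 29, 94]
  65 < parent 68 at index 2, swap → [3, 65, 16, 68, 73, 53, 29, 94]
Insert 8:
  append 8 at index 9 → [3, 65, 16, 68, 73, 53, 29, 94, 8]
  8 < parent 68 at index 4, swap → [3, 65, 16, 8, 73, 53, 29, 94, 68]
  8 < parent 65 at index 2, swap → [3, 8, 16, 65, 73, 53, 29, 94, 68]
Insert 10:
  append 10 at index 10 → [3, 8, 16, 65, 73, 53, 29, 94, 68, 10]
  10 < parent 73 at index 5, swap → [3, 8, 16, 65, 10, 53, 29, 94, 68, 73]
Insert 9:
  append 9 at index 11 → [3, 8, 16, 65, 10, 53, 29, 94, 68, 73, 9]
  9 < parent 10 at index 5, swap → [3, 8, 16, 65, 9, 53, 29, 94, 68, 73, 10]
Insert 47:
  append 47 at index 12 → [3, 8, 16, 65, 9, 53, 29, 94, 68, 73, 10, 47]
  47 < parent 53 at index 6, swap → [3, 8, 16, 65, 9, 47, 29, 94, 68, 73, 10, 53]
resulting array: [3, 8, 16, 65, 9, 47, 29, 94, 68, 73, 10, 53]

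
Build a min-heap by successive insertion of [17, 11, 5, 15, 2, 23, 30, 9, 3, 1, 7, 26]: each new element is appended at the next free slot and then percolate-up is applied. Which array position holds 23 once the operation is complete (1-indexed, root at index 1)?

6

Insert 17:
  append 17 at index 1 → [17] (no swap needed)
Insert 11:
  append 11 at index 2 → [17, 11]
  11 < parent 17 at index 1, swap → [11, 17]
Insert 5:
  append 5 at index 3 → [11, 17, 5]
  5 < parent 11 at index 1, swap → [5, 17, 11]
Insert 15:
  append 15 at index 4 → [5, 17, 11, 15]
  15 < parent 17 at index 2, swap → [5, 15, 11, 17]
Insert 2:
  append 2 at index 5 → [5, 15, 11, 17, 2]
  2 < parent 15 at index 2, swap → [5, 2, 11, 17, 15]
  2 < parent 5 at index 1, swap → [2, 5, 11, 17, 15]
Insert 23:
  append 23 at index 6 → [2, 5, 11, 17, 15, 23] (no swap needed)
Insert 30:
  append 30 at index 7 → [2, 5, 11, 17, 15, 23, 30] (no swap needed)
Insert 9:
  append 9 at index 8 → [2, 5, 11, 17, 15, 23, 30, 9]
  9 < parent 17 at index 4, swap → [2, 5, 11, 9, 15, 23, 30, 17]
Insert 3:
  append 3 at index 9 → [2, 5, 11, 9, 15, 23, 30, 17, 3]
  3 < parent 9 at index 4, swap → [2, 5, 11, 3, 15, 23, 30, 17, 9]
  3 < parent 5 at index 2, swap → [2, 3, 11, 5, 15, 23, 30, 17, 9]
Insert 1:
  append 1 at index 10 → [2, 3, 11, 5, 15, 23, 30, 17, 9, 1]
  1 < parent 15 at index 5, swap → [2, 3, 11, 5, 1, 23, 30, 17, 9, 15]
  1 < parent 3 at index 2, swap → [2, 1, 11, 5, 3, 23, 30, 17, 9, 15]
  1 < parent 2 at index 1, swap → [1, 2, 11, 5, 3, 23, 30, 17, 9, 15]
Insert 7:
  append 7 at index 11 → [1, 2, 11, 5, 3, 23, 30, 17, 9, 15, 7] (no swap needed)
Insert 26:
  append 26 at index 12 → [1, 2, 11, 5, 3, 23, 30, 17, 9, 15, 7, 26] (no swap needed)
resulting array: [1, 2, 11, 5, 3, 23, 30, 17, 9, 15, 7, 26]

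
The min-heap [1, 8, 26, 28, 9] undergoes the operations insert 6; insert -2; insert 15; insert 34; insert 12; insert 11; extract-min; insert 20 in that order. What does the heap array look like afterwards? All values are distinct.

[1, 8, 6, 15, 9, 26, 11, 28, 34, 12, 20]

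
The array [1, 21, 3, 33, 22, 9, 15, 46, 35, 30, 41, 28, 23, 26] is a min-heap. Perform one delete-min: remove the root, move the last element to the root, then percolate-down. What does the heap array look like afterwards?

remove root 1; move last element 26 to root → [26, 21, 3, 33, 22, 9, 15, 46, 35, 30, 41, 28, 23]
26 vs smaller child 3 at index 2, swap → [3, 21, 26, 33, 22, 9, 15, 46, 35, 30, 41, 28, 23]
26 vs smaller child 9 at index 5, swap → [3, 21, 9, 33, 22, 26, 15, 46, 35, 30, 41, 28, 23]
26 vs smaller child 23 at index 12, swap → [3, 21, 9, 33, 22, 23, 15, 46, 35, 30, 41, 28, 26]

[3, 21, 9, 33, 22, 23, 15, 46, 35, 30, 41, 28, 26]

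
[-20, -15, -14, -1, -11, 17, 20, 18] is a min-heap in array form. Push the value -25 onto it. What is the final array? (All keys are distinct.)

[-25, -20, -14, -15, -11, 17, 20, 18, -1]

append -25 at index 8 → [-20, -15, -14, -1, -11, 17, 20, 18, -25]
-25 < parent -1 at index 3, swap → [-20, -15, -14, -25, -11, 17, 20, 18, -1]
-25 < parent -15 at index 1, swap → [-20, -25, -14, -15, -11, 17, 20, 18, -1]
-25 < parent -20 at index 0, swap → [-25, -20, -14, -15, -11, 17, 20, 18, -1]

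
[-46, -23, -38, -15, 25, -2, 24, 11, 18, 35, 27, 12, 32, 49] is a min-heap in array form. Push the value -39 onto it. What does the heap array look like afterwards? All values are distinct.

[-46, -23, -39, -15, 25, -2, -38, 11, 18, 35, 27, 12, 32, 49, 24]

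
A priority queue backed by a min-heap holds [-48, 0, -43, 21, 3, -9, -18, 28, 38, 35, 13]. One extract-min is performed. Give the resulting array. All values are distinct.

remove root -48; move last element 13 to root → [13, 0, -43, 21, 3, -9, -18, 28, 38, 35]
13 vs smaller child -43 at index 2, swap → [-43, 0, 13, 21, 3, -9, -18, 28, 38, 35]
13 vs smaller child -18 at index 6, swap → [-43, 0, -18, 21, 3, -9, 13, 28, 38, 35]

[-43, 0, -18, 21, 3, -9, 13, 28, 38, 35]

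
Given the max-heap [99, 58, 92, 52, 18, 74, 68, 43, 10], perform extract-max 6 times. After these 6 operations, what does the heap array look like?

extract-max #1 returns 99:
  remove root 99; move last element 10 to root → [10, 58, 92, 52, 18, 74, 68, 43]
  10 vs larger child 92 at index 2, swap → [92, 58, 10, 52, 18, 74, 68, 43]
  10 vs larger child 74 at index 5, swap → [92, 58, 74, 52, 18, 10, 68, 43]
extract-max #2 returns 92:
  remove root 92; move last element 43 to root → [43, 58, 74, 52, 18, 10, 68]
  43 vs larger child 74 at index 2, swap → [74, 58, 43, 52, 18, 10, 68]
  43 vs larger child 68 at index 6, swap → [74, 58, 68, 52, 18, 10, 43]
extract-max #3 returns 74:
  remove root 74; move last element 43 to root → [43, 58, 68, 52, 18, 10]
  43 vs larger child 68 at index 2, swap → [68, 58, 43, 52, 18, 10]
extract-max #4 returns 68:
  remove root 68; move last element 10 to root → [10, 58, 43, 52, 18]
  10 vs larger child 58 at index 1, swap → [58, 10, 43, 52, 18]
  10 vs larger child 52 at index 3, swap → [58, 52, 43, 10, 18]
extract-max #5 returns 58:
  remove root 58; move last element 18 to root → [18, 52, 43, 10]
  18 vs larger child 52 at index 1, swap → [52, 18, 43, 10]
extract-max #6 returns 52:
  remove root 52; move last element 10 to root → [10, 18, 43]
  10 vs larger child 43 at index 2, swap → [43, 18, 10]

[43, 18, 10]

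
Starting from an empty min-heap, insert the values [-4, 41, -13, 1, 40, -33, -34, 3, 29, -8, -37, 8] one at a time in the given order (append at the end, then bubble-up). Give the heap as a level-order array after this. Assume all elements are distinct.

Insert -4:
  append -4 at index 0 → [-4] (no swap needed)
Insert 41:
  append 41 at index 1 → [-4, 41] (no swap needed)
Insert -13:
  append -13 at index 2 → [-4, 41, -13]
  -13 < parent -4 at index 0, swap → [-13, 41, -4]
Insert 1:
  append 1 at index 3 → [-13, 41, -4, 1]
  1 < parent 41 at index 1, swap → [-13, 1, -4, 41]
Insert 40:
  append 40 at index 4 → [-13, 1, -4, 41, 40] (no swap needed)
Insert -33:
  append -33 at index 5 → [-13, 1, -4, 41, 40, -33]
  -33 < parent -4 at index 2, swap → [-13, 1, -33, 41, 40, -4]
  -33 < parent -13 at index 0, swap → [-33, 1, -13, 41, 40, -4]
Insert -34:
  append -34 at index 6 → [-33, 1, -13, 41, 40, -4, -34]
  -34 < parent -13 at index 2, swap → [-33, 1, -34, 41, 40, -4, -13]
  -34 < parent -33 at index 0, swap → [-34, 1, -33, 41, 40, -4, -13]
Insert 3:
  append 3 at index 7 → [-34, 1, -33, 41, 40, -4, -13, 3]
  3 < parent 41 at index 3, swap → [-34, 1, -33, 3, 40, -4, -13, 41]
Insert 29:
  append 29 at index 8 → [-34, 1, -33, 3, 40, -4, -13, 41, 29] (no swap needed)
Insert -8:
  append -8 at index 9 → [-34, 1, -33, 3, 40, -4, -13, 41, 29, -8]
  -8 < parent 40 at index 4, swap → [-34, 1, -33, 3, -8, -4, -13, 41, 29, 40]
  -8 < parent 1 at index 1, swap → [-34, -8, -33, 3, 1, -4, -13, 41, 29, 40]
Insert -37:
  append -37 at index 10 → [-34, -8, -33, 3, 1, -4, -13, 41, 29, 40, -37]
  -37 < parent 1 at index 4, swap → [-34, -8, -33, 3, -37, -4, -13, 41, 29, 40, 1]
  -37 < parent -8 at index 1, swap → [-34, -37, -33, 3, -8, -4, -13, 41, 29, 40, 1]
  -37 < parent -34 at index 0, swap → [-37, -34, -33, 3, -8, -4, -13, 41, 29, 40, 1]
Insert 8:
  append 8 at index 11 → [-37, -34, -33, 3, -8, -4, -13, 41, 29, 40, 1, 8] (no swap needed)

[-37, -34, -33, 3, -8, -4, -13, 41, 29, 40, 1, 8]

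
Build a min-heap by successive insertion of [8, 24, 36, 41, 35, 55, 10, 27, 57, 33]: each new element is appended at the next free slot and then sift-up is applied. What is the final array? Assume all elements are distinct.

[8, 24, 10, 27, 33, 55, 36, 41, 57, 35]

Insert 8:
  append 8 at index 0 → [8] (no swap needed)
Insert 24:
  append 24 at index 1 → [8, 24] (no swap needed)
Insert 36:
  append 36 at index 2 → [8, 24, 36] (no swap needed)
Insert 41:
  append 41 at index 3 → [8, 24, 36, 41] (no swap needed)
Insert 35:
  append 35 at index 4 → [8, 24, 36, 41, 35] (no swap needed)
Insert 55:
  append 55 at index 5 → [8, 24, 36, 41, 35, 55] (no swap needed)
Insert 10:
  append 10 at index 6 → [8, 24, 36, 41, 35, 55, 10]
  10 < parent 36 at index 2, swap → [8, 24, 10, 41, 35, 55, 36]
Insert 27:
  append 27 at index 7 → [8, 24, 10, 41, 35, 55, 36, 27]
  27 < parent 41 at index 3, swap → [8, 24, 10, 27, 35, 55, 36, 41]
Insert 57:
  append 57 at index 8 → [8, 24, 10, 27, 35, 55, 36, 41, 57] (no swap needed)
Insert 33:
  append 33 at index 9 → [8, 24, 10, 27, 35, 55, 36, 41, 57, 33]
  33 < parent 35 at index 4, swap → [8, 24, 10, 27, 33, 55, 36, 41, 57, 35]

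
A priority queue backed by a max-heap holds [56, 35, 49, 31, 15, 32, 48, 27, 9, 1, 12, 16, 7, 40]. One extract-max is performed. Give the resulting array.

remove root 56; move last element 40 to root → [40, 35, 49, 31, 15, 32, 48, 27, 9, 1, 12, 16, 7]
40 vs larger child 49 at index 2, swap → [49, 35, 40, 31, 15, 32, 48, 27, 9, 1, 12, 16, 7]
40 vs larger child 48 at index 6, swap → [49, 35, 48, 31, 15, 32, 40, 27, 9, 1, 12, 16, 7]

[49, 35, 48, 31, 15, 32, 40, 27, 9, 1, 12, 16, 7]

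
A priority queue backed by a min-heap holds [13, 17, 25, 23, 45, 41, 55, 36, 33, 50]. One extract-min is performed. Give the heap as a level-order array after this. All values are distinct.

[17, 23, 25, 33, 45, 41, 55, 36, 50]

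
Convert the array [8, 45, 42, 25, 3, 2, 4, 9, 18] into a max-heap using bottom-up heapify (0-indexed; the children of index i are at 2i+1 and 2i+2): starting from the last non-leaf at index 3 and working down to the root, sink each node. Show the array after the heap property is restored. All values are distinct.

[45, 25, 42, 18, 3, 2, 4, 9, 8]

sift down from index 3: already satisfies heap property
sift down from index 2: already satisfies heap property
sift down from index 1: already satisfies heap property
sift down from index 0:
  8 vs larger child 45 at index 1, swap → [45, 8, 42, 25, 3, 2, 4, 9, 18]
  8 vs larger child 25 at index 3, swap → [45, 25, 42, 8, 3, 2, 4, 9, 18]
  8 vs larger child 18 at index 8, swap → [45, 25, 42, 18, 3, 2, 4, 9, 8]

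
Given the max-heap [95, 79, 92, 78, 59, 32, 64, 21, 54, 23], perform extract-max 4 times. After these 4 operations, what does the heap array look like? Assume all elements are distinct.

extract-max #1 returns 95:
  remove root 95; move last element 23 to root → [23, 79, 92, 78, 59, 32, 64, 21, 54]
  23 vs larger child 92 at index 2, swap → [92, 79, 23, 78, 59, 32, 64, 21, 54]
  23 vs larger child 64 at index 6, swap → [92, 79, 64, 78, 59, 32, 23, 21, 54]
extract-max #2 returns 92:
  remove root 92; move last element 54 to root → [54, 79, 64, 78, 59, 32, 23, 21]
  54 vs larger child 79 at index 1, swap → [79, 54, 64, 78, 59, 32, 23, 21]
  54 vs larger child 78 at index 3, swap → [79, 78, 64, 54, 59, 32, 23, 21]
extract-max #3 returns 79:
  remove root 79; move last element 21 to root → [21, 78, 64, 54, 59, 32, 23]
  21 vs larger child 78 at index 1, swap → [78, 21, 64, 54, 59, 32, 23]
  21 vs larger child 59 at index 4, swap → [78, 59, 64, 54, 21, 32, 23]
extract-max #4 returns 78:
  remove root 78; move last element 23 to root → [23, 59, 64, 54, 21, 32]
  23 vs larger child 64 at index 2, swap → [64, 59, 23, 54, 21, 32]
  23 vs only child 32 at index 5, swap → [64, 59, 32, 54, 21, 23]

[64, 59, 32, 54, 21, 23]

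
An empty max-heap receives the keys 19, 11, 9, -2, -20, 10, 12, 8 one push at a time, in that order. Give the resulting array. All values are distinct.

Insert 19:
  append 19 at index 0 → [19] (no swap needed)
Insert 11:
  append 11 at index 1 → [19, 11] (no swap needed)
Insert 9:
  append 9 at index 2 → [19, 11, 9] (no swap needed)
Insert -2:
  append -2 at index 3 → [19, 11, 9, -2] (no swap needed)
Insert -20:
  append -20 at index 4 → [19, 11, 9, -2, -20] (no swap needed)
Insert 10:
  append 10 at index 5 → [19, 11, 9, -2, -20, 10]
  10 > parent 9 at index 2, swap → [19, 11, 10, -2, -20, 9]
Insert 12:
  append 12 at index 6 → [19, 11, 10, -2, -20, 9, 12]
  12 > parent 10 at index 2, swap → [19, 11, 12, -2, -20, 9, 10]
Insert 8:
  append 8 at index 7 → [19, 11, 12, -2, -20, 9, 10, 8]
  8 > parent -2 at index 3, swap → [19, 11, 12, 8, -20, 9, 10, -2]

[19, 11, 12, 8, -20, 9, 10, -2]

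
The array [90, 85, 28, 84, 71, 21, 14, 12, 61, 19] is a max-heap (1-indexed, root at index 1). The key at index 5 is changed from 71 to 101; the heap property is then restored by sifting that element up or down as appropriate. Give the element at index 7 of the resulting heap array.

14

set index 5 from 71 to 101 → [90, 85, 28, 84, 101, 21, 14, 12, 61, 19]
101 > parent 85 at index 2, swap → [90, 101, 28, 84, 85, 21, 14, 12, 61, 19]
101 > parent 90 at index 1, swap → [101, 90, 28, 84, 85, 21, 14, 12, 61, 19]
resulting array: [101, 90, 28, 84, 85, 21, 14, 12, 61, 19]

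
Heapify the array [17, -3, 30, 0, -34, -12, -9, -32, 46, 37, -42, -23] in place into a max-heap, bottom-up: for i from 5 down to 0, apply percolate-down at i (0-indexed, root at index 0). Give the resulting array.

sift down from index 5: already satisfies heap property
sift down from index 4:
  -34 vs larger child 37 at index 9, swap → [17, -3, 30, 0, 37, -12, -9, -32, 46, -34, -42, -23]
sift down from index 3:
  0 vs larger child 46 at index 8, swap → [17, -3, 30, 46, 37, -12, -9, -32, 0, -34, -42, -23]
sift down from index 2: already satisfies heap property
sift down from index 1:
  -3 vs larger child 46 at index 3, swap → [17, 46, 30, -3, 37, -12, -9, -32, 0, -34, -42, -23]
  -3 vs larger child 0 at index 8, swap → [17, 46, 30, 0, 37, -12, -9, -32, -3, -34, -42, -23]
sift down from index 0:
  17 vs larger child 46 at index 1, swap → [46, 17, 30, 0, 37, -12, -9, -32, -3, -34, -42, -23]
  17 vs larger child 37 at index 4, swap → [46, 37, 30, 0, 17, -12, -9, -32, -3, -34, -42, -23]

[46, 37, 30, 0, 17, -12, -9, -32, -3, -34, -42, -23]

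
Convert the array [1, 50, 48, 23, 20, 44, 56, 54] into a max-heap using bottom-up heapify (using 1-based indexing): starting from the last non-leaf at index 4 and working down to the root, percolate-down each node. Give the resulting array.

[56, 54, 48, 50, 20, 44, 1, 23]

sift down from index 4:
  23 vs only child 54 at index 8, swap → [1, 50, 48, 54, 20, 44, 56, 23]
sift down from index 3:
  48 vs larger child 56 at index 7, swap → [1, 50, 56, 54, 20, 44, 48, 23]
sift down from index 2:
  50 vs larger child 54 at index 4, swap → [1, 54, 56, 50, 20, 44, 48, 23]
sift down from index 1:
  1 vs larger child 56 at index 3, swap → [56, 54, 1, 50, 20, 44, 48, 23]
  1 vs larger child 48 at index 7, swap → [56, 54, 48, 50, 20, 44, 1, 23]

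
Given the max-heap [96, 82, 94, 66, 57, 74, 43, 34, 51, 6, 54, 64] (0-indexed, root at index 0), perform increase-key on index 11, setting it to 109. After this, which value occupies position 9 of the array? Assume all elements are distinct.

set index 11 from 64 to 109 → [96, 82, 94, 66, 57, 74, 43, 34, 51, 6, 54, 109]
109 > parent 74 at index 5, swap → [96, 82, 94, 66, 57, 109, 43, 34, 51, 6, 54, 74]
109 > parent 94 at index 2, swap → [96, 82, 109, 66, 57, 94, 43, 34, 51, 6, 54, 74]
109 > parent 96 at index 0, swap → [109, 82, 96, 66, 57, 94, 43, 34, 51, 6, 54, 74]
resulting array: [109, 82, 96, 66, 57, 94, 43, 34, 51, 6, 54, 74]

6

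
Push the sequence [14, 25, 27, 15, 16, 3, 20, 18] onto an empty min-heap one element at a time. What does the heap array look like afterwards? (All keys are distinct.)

Insert 14:
  append 14 at index 0 → [14] (no swap needed)
Insert 25:
  append 25 at index 1 → [14, 25] (no swap needed)
Insert 27:
  append 27 at index 2 → [14, 25, 27] (no swap needed)
Insert 15:
  append 15 at index 3 → [14, 25, 27, 15]
  15 < parent 25 at index 1, swap → [14, 15, 27, 25]
Insert 16:
  append 16 at index 4 → [14, 15, 27, 25, 16] (no swap needed)
Insert 3:
  append 3 at index 5 → [14, 15, 27, 25, 16, 3]
  3 < parent 27 at index 2, swap → [14, 15, 3, 25, 16, 27]
  3 < parent 14 at index 0, swap → [3, 15, 14, 25, 16, 27]
Insert 20:
  append 20 at index 6 → [3, 15, 14, 25, 16, 27, 20] (no swap needed)
Insert 18:
  append 18 at index 7 → [3, 15, 14, 25, 16, 27, 20, 18]
  18 < parent 25 at index 3, swap → [3, 15, 14, 18, 16, 27, 20, 25]

[3, 15, 14, 18, 16, 27, 20, 25]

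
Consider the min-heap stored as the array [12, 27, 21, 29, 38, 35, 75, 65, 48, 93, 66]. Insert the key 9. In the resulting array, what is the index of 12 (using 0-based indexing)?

2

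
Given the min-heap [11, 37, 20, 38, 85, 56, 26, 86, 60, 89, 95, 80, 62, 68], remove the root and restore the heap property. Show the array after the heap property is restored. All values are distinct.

[20, 37, 26, 38, 85, 56, 68, 86, 60, 89, 95, 80, 62]

remove root 11; move last element 68 to root → [68, 37, 20, 38, 85, 56, 26, 86, 60, 89, 95, 80, 62]
68 vs smaller child 20 at index 2, swap → [20, 37, 68, 38, 85, 56, 26, 86, 60, 89, 95, 80, 62]
68 vs smaller child 26 at index 6, swap → [20, 37, 26, 38, 85, 56, 68, 86, 60, 89, 95, 80, 62]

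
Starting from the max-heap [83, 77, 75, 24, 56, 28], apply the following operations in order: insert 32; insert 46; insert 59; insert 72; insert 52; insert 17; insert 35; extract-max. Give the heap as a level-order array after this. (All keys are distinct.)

[77, 72, 75, 59, 56, 35, 32, 24, 46, 28, 52, 17]

insert 32:
  append 32 at index 6 → [83, 77, 75, 24, 56, 28, 32] (no swap needed)
insert 46:
  append 46 at index 7 → [83, 77, 75, 24, 56, 28, 32, 46]
  46 > parent 24 at index 3, swap → [83, 77, 75, 46, 56, 28, 32, 24]
insert 59:
  append 59 at index 8 → [83, 77, 75, 46, 56, 28, 32, 24, 59]
  59 > parent 46 at index 3, swap → [83, 77, 75, 59, 56, 28, 32, 24, 46]
insert 72:
  append 72 at index 9 → [83, 77, 75, 59, 56, 28, 32, 24, 46, 72]
  72 > parent 56 at index 4, swap → [83, 77, 75, 59, 72, 28, 32, 24, 46, 56]
insert 52:
  append 52 at index 10 → [83, 77, 75, 59, 72, 28, 32, 24, 46, 56, 52] (no swap needed)
insert 17:
  append 17 at index 11 → [83, 77, 75, 59, 72, 28, 32, 24, 46, 56, 52, 17] (no swap needed)
insert 35:
  append 35 at index 12 → [83, 77, 75, 59, 72, 28, 32, 24, 46, 56, 52, 17, 35]
  35 > parent 28 at index 5, swap → [83, 77, 75, 59, 72, 35, 32, 24, 46, 56, 52, 17, 28]
extract-max → returns 83:
  remove root 83; move last element 28 to root → [28, 77, 75, 59, 72, 35, 32, 24, 46, 56, 52, 17]
  28 vs larger child 77 at index 1, swap → [77, 28, 75, 59, 72, 35, 32, 24, 46, 56, 52, 17]
  28 vs larger child 72 at index 4, swap → [77, 72, 75, 59, 28, 35, 32, 24, 46, 56, 52, 17]
  28 vs larger child 56 at index 9, swap → [77, 72, 75, 59, 56, 35, 32, 24, 46, 28, 52, 17]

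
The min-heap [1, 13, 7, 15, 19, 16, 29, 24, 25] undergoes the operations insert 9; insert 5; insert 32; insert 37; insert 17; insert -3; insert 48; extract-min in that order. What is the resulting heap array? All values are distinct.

insert 9:
  append 9 at index 9 → [1, 13, 7, 15, 19, 16, 29, 24, 25, 9]
  9 < parent 19 at index 4, swap → [1, 13, 7, 15, 9, 16, 29, 24, 25, 19]
  9 < parent 13 at index 1, swap → [1, 9, 7, 15, 13, 16, 29, 24, 25, 19]
insert 5:
  append 5 at index 10 → [1, 9, 7, 15, 13, 16, 29, 24, 25, 19, 5]
  5 < parent 13 at index 4, swap → [1, 9, 7, 15, 5, 16, 29, 24, 25, 19, 13]
  5 < parent 9 at index 1, swap → [1, 5, 7, 15, 9, 16, 29, 24, 25, 19, 13]
insert 32:
  append 32 at index 11 → [1, 5, 7, 15, 9, 16, 29, 24, 25, 19, 13, 32] (no swap needed)
insert 37:
  append 37 at index 12 → [1, 5, 7, 15, 9, 16, 29, 24, 25, 19, 13, 32, 37] (no swap needed)
insert 17:
  append 17 at index 13 → [1, 5, 7, 15, 9, 16, 29, 24, 25, 19, 13, 32, 37, 17]
  17 < parent 29 at index 6, swap → [1, 5, 7, 15, 9, 16, 17, 24, 25, 19, 13, 32, 37, 29]
insert -3:
  append -3 at index 14 → [1, 5, 7, 15, 9, 16, 17, 24, 25, 19, 13, 32, 37, 29, -3]
  -3 < parent 17 at index 6, swap → [1, 5, 7, 15, 9, 16, -3, 24, 25, 19, 13, 32, 37, 29, 17]
  -3 < parent 7 at index 2, swap → [1, 5, -3, 15, 9, 16, 7, 24, 25, 19, 13, 32, 37, 29, 17]
  -3 < parent 1 at index 0, swap → [-3, 5, 1, 15, 9, 16, 7, 24, 25, 19, 13, 32, 37, 29, 17]
insert 48:
  append 48 at index 15 → [-3, 5, 1, 15, 9, 16, 7, 24, 25, 19, 13, 32, 37, 29, 17, 48] (no swap needed)
extract-min → returns -3:
  remove root -3; move last element 48 to root → [48, 5, 1, 15, 9, 16, 7, 24, 25, 19, 13, 32, 37, 29, 17]
  48 vs smaller child 1 at index 2, swap → [1, 5, 48, 15, 9, 16, 7, 24, 25, 19, 13, 32, 37, 29, 17]
  48 vs smaller child 7 at index 6, swap → [1, 5, 7, 15, 9, 16, 48, 24, 25, 19, 13, 32, 37, 29, 17]
  48 vs smaller child 17 at index 14, swap → [1, 5, 7, 15, 9, 16, 17, 24, 25, 19, 13, 32, 37, 29, 48]

[1, 5, 7, 15, 9, 16, 17, 24, 25, 19, 13, 32, 37, 29, 48]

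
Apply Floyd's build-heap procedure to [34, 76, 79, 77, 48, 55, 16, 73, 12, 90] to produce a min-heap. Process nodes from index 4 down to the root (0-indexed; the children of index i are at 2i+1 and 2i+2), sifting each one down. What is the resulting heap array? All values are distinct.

sift down from index 4: already satisfies heap property
sift down from index 3:
  77 vs smaller child 12 at index 8, swap → [34, 76, 79, 12, 48, 55, 16, 73, 77, 90]
sift down from index 2:
  79 vs smaller child 16 at index 6, swap → [34, 76, 16, 12, 48, 55, 79, 73, 77, 90]
sift down from index 1:
  76 vs smaller child 12 at index 3, swap → [34, 12, 16, 76, 48, 55, 79, 73, 77, 90]
  76 vs smaller child 73 at index 7, swap → [34, 12, 16, 73, 48, 55, 79, 76, 77, 90]
sift down from index 0:
  34 vs smaller child 12 at index 1, swap → [12, 34, 16, 73, 48, 55, 79, 76, 77, 90]

[12, 34, 16, 73, 48, 55, 79, 76, 77, 90]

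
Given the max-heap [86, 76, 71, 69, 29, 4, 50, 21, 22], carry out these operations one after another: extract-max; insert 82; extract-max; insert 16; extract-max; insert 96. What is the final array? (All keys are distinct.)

[96, 71, 50, 69, 29, 4, 16, 21, 22]

extract-max → returns 86:
  remove root 86; move last element 22 to root → [22, 76, 71, 69, 29, 4, 50, 21]
  22 vs larger child 76 at index 1, swap → [76, 22, 71, 69, 29, 4, 50, 21]
  22 vs larger child 69 at index 3, swap → [76, 69, 71, 22, 29, 4, 50, 21]
insert 82:
  append 82 at index 8 → [76, 69, 71, 22, 29, 4, 50, 21, 82]
  82 > parent 22 at index 3, swap → [76, 69, 71, 82, 29, 4, 50, 21, 22]
  82 > parent 69 at index 1, swap → [76, 82, 71, 69, 29, 4, 50, 21, 22]
  82 > parent 76 at index 0, swap → [82, 76, 71, 69, 29, 4, 50, 21, 22]
extract-max → returns 82:
  remove root 82; move last element 22 to root → [22, 76, 71, 69, 29, 4, 50, 21]
  22 vs larger child 76 at index 1, swap → [76, 22, 71, 69, 29, 4, 50, 21]
  22 vs larger child 69 at index 3, swap → [76, 69, 71, 22, 29, 4, 50, 21]
insert 16:
  append 16 at index 8 → [76, 69, 71, 22, 29, 4, 50, 21, 16] (no swap needed)
extract-max → returns 76:
  remove root 76; move last element 16 to root → [16, 69, 71, 22, 29, 4, 50, 21]
  16 vs larger child 71 at index 2, swap → [71, 69, 16, 22, 29, 4, 50, 21]
  16 vs larger child 50 at index 6, swap → [71, 69, 50, 22, 29, 4, 16, 21]
insert 96:
  append 96 at index 8 → [71, 69, 50, 22, 29, 4, 16, 21, 96]
  96 > parent 22 at index 3, swap → [71, 69, 50, 96, 29, 4, 16, 21, 22]
  96 > parent 69 at index 1, swap → [71, 96, 50, 69, 29, 4, 16, 21, 22]
  96 > parent 71 at index 0, swap → [96, 71, 50, 69, 29, 4, 16, 21, 22]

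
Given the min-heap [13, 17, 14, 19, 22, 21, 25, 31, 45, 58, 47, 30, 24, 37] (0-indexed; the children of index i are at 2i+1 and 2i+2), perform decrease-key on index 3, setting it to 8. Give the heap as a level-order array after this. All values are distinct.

[8, 13, 14, 17, 22, 21, 25, 31, 45, 58, 47, 30, 24, 37]

set index 3 from 19 to 8 → [13, 17, 14, 8, 22, 21, 25, 31, 45, 58, 47, 30, 24, 37]
8 < parent 17 at index 1, swap → [13, 8, 14, 17, 22, 21, 25, 31, 45, 58, 47, 30, 24, 37]
8 < parent 13 at index 0, swap → [8, 13, 14, 17, 22, 21, 25, 31, 45, 58, 47, 30, 24, 37]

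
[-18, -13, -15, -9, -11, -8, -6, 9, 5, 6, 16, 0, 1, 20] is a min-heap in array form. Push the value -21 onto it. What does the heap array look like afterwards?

append -21 at index 14 → [-18, -13, -15, -9, -11, -8, -6, 9, 5, 6, 16, 0, 1, 20, -21]
-21 < parent -6 at index 6, swap → [-18, -13, -15, -9, -11, -8, -21, 9, 5, 6, 16, 0, 1, 20, -6]
-21 < parent -15 at index 2, swap → [-18, -13, -21, -9, -11, -8, -15, 9, 5, 6, 16, 0, 1, 20, -6]
-21 < parent -18 at index 0, swap → [-21, -13, -18, -9, -11, -8, -15, 9, 5, 6, 16, 0, 1, 20, -6]

[-21, -13, -18, -9, -11, -8, -15, 9, 5, 6, 16, 0, 1, 20, -6]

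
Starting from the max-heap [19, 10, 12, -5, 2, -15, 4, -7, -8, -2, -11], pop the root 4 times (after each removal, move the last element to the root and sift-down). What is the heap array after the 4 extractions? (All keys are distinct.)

[2, -2, -8, -5, -7, -15, -11]

extract-max #1 returns 19:
  remove root 19; move last element -11 to root → [-11, 10, 12, -5, 2, -15, 4, -7, -8, -2]
  -11 vs larger child 12 at index 2, swap → [12, 10, -11, -5, 2, -15, 4, -7, -8, -2]
  -11 vs larger child 4 at index 6, swap → [12, 10, 4, -5, 2, -15, -11, -7, -8, -2]
extract-max #2 returns 12:
  remove root 12; move last element -2 to root → [-2, 10, 4, -5, 2, -15, -11, -7, -8]
  -2 vs larger child 10 at index 1, swap → [10, -2, 4, -5, 2, -15, -11, -7, -8]
  -2 vs larger child 2 at index 4, swap → [10, 2, 4, -5, -2, -15, -11, -7, -8]
extract-max #3 returns 10:
  remove root 10; move last element -8 to root → [-8, 2, 4, -5, -2, -15, -11, -7]
  -8 vs larger child 4 at index 2, swap → [4, 2, -8, -5, -2, -15, -11, -7]
extract-max #4 returns 4:
  remove root 4; move last element -7 to root → [-7, 2, -8, -5, -2, -15, -11]
  -7 vs larger child 2 at index 1, swap → [2, -7, -8, -5, -2, -15, -11]
  -7 vs larger child -2 at index 4, swap → [2, -2, -8, -5, -7, -15, -11]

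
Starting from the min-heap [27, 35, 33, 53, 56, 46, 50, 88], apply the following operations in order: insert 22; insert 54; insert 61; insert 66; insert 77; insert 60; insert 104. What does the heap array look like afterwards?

[22, 27, 33, 35, 54, 46, 50, 88, 53, 56, 61, 66, 77, 60, 104]

insert 22:
  append 22 at index 8 → [27, 35, 33, 53, 56, 46, 50, 88, 22]
  22 < parent 53 at index 3, swap → [27, 35, 33, 22, 56, 46, 50, 88, 53]
  22 < parent 35 at index 1, swap → [27, 22, 33, 35, 56, 46, 50, 88, 53]
  22 < parent 27 at index 0, swap → [22, 27, 33, 35, 56, 46, 50, 88, 53]
insert 54:
  append 54 at index 9 → [22, 27, 33, 35, 56, 46, 50, 88, 53, 54]
  54 < parent 56 at index 4, swap → [22, 27, 33, 35, 54, 46, 50, 88, 53, 56]
insert 61:
  append 61 at index 10 → [22, 27, 33, 35, 54, 46, 50, 88, 53, 56, 61] (no swap needed)
insert 66:
  append 66 at index 11 → [22, 27, 33, 35, 54, 46, 50, 88, 53, 56, 61, 66] (no swap needed)
insert 77:
  append 77 at index 12 → [22, 27, 33, 35, 54, 46, 50, 88, 53, 56, 61, 66, 77] (no swap needed)
insert 60:
  append 60 at index 13 → [22, 27, 33, 35, 54, 46, 50, 88, 53, 56, 61, 66, 77, 60] (no swap needed)
insert 104:
  append 104 at index 14 → [22, 27, 33, 35, 54, 46, 50, 88, 53, 56, 61, 66, 77, 60, 104] (no swap needed)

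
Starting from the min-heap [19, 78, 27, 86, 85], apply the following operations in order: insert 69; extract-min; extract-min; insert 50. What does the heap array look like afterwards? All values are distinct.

[50, 69, 85, 86, 78]

insert 69:
  append 69 at index 5 → [19, 78, 27, 86, 85, 69] (no swap needed)
extract-min → returns 19:
  remove root 19; move last element 69 to root → [69, 78, 27, 86, 85]
  69 vs smaller child 27 at index 2, swap → [27, 78, 69, 86, 85]
extract-min → returns 27:
  remove root 27; move last element 85 to root → [85, 78, 69, 86]
  85 vs smaller child 69 at index 2, swap → [69, 78, 85, 86]
insert 50:
  append 50 at index 4 → [69, 78, 85, 86, 50]
  50 < parent 78 at index 1, swap → [69, 50, 85, 86, 78]
  50 < parent 69 at index 0, swap → [50, 69, 85, 86, 78]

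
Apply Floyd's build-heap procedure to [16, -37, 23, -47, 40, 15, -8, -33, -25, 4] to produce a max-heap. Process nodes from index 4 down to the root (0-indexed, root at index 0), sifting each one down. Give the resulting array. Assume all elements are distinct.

sift down from index 4: already satisfies heap property
sift down from index 3:
  -47 vs larger child -25 at index 8, swap → [16, -37, 23, -25, 40, 15, -8, -33, -47, 4]
sift down from index 2: already satisfies heap property
sift down from index 1:
  -37 vs larger child 40 at index 4, swap → [16, 40, 23, -25, -37, 15, -8, -33, -47, 4]
  -37 vs only child 4 at index 9, swap → [16, 40, 23, -25, 4, 15, -8, -33, -47, -37]
sift down from index 0:
  16 vs larger child 40 at index 1, swap → [40, 16, 23, -25, 4, 15, -8, -33, -47, -37]

[40, 16, 23, -25, 4, 15, -8, -33, -47, -37]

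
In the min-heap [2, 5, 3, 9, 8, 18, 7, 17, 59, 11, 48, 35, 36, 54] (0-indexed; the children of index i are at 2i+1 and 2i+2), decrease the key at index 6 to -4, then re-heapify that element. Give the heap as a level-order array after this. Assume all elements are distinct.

[-4, 5, 2, 9, 8, 18, 3, 17, 59, 11, 48, 35, 36, 54]

set index 6 from 7 to -4 → [2, 5, 3, 9, 8, 18, -4, 17, 59, 11, 48, 35, 36, 54]
-4 < parent 3 at index 2, swap → [2, 5, -4, 9, 8, 18, 3, 17, 59, 11, 48, 35, 36, 54]
-4 < parent 2 at index 0, swap → [-4, 5, 2, 9, 8, 18, 3, 17, 59, 11, 48, 35, 36, 54]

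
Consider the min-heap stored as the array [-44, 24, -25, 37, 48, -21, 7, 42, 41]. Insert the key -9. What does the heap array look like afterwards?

[-44, -9, -25, 37, 24, -21, 7, 42, 41, 48]

append -9 at index 9 → [-44, 24, -25, 37, 48, -21, 7, 42, 41, -9]
-9 < parent 48 at index 4, swap → [-44, 24, -25, 37, -9, -21, 7, 42, 41, 48]
-9 < parent 24 at index 1, swap → [-44, -9, -25, 37, 24, -21, 7, 42, 41, 48]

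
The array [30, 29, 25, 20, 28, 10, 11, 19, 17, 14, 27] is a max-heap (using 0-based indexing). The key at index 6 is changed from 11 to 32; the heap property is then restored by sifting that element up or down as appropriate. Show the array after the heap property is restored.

set index 6 from 11 to 32 → [30, 29, 25, 20, 28, 10, 32, 19, 17, 14, 27]
32 > parent 25 at index 2, swap → [30, 29, 32, 20, 28, 10, 25, 19, 17, 14, 27]
32 > parent 30 at index 0, swap → [32, 29, 30, 20, 28, 10, 25, 19, 17, 14, 27]

[32, 29, 30, 20, 28, 10, 25, 19, 17, 14, 27]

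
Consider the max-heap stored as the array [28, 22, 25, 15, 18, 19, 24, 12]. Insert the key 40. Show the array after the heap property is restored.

append 40 at index 8 → [28, 22, 25, 15, 18, 19, 24, 12, 40]
40 > parent 15 at index 3, swap → [28, 22, 25, 40, 18, 19, 24, 12, 15]
40 > parent 22 at index 1, swap → [28, 40, 25, 22, 18, 19, 24, 12, 15]
40 > parent 28 at index 0, swap → [40, 28, 25, 22, 18, 19, 24, 12, 15]

[40, 28, 25, 22, 18, 19, 24, 12, 15]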